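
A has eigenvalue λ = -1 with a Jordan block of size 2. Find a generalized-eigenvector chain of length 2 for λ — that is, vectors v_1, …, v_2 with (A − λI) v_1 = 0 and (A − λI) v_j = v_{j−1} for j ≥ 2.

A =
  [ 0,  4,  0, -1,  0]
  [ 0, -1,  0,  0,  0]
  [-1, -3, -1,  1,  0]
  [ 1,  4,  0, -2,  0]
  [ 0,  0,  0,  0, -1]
A Jordan chain for λ = -1 of length 2:
v_1 = (1, 0, -1, 1, 0)ᵀ
v_2 = (1, 0, 0, 0, 0)ᵀ

Let N = A − (-1)·I. We want v_2 with N^2 v_2 = 0 but N^1 v_2 ≠ 0; then v_{j-1} := N · v_j for j = 2, …, 2.

Pick v_2 = (1, 0, 0, 0, 0)ᵀ.
Then v_1 = N · v_2 = (1, 0, -1, 1, 0)ᵀ.

Sanity check: (A − (-1)·I) v_1 = (0, 0, 0, 0, 0)ᵀ = 0. ✓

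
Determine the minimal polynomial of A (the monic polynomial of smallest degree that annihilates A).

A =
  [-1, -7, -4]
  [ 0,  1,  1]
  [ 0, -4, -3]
x^3 + 3*x^2 + 3*x + 1

The characteristic polynomial is χ_A(x) = (x + 1)^3, so the eigenvalues are known. The minimal polynomial is
  m_A(x) = Π_λ (x − λ)^{k_λ}
where k_λ is the size of the *largest* Jordan block for λ (equivalently, the smallest k with (A − λI)^k v = 0 for every generalised eigenvector v of λ).

  λ = -1: largest Jordan block has size 3, contributing (x + 1)^3

So m_A(x) = (x + 1)^3 = x^3 + 3*x^2 + 3*x + 1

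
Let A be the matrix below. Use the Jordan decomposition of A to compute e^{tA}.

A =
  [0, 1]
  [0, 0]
e^{tA} =
  [1, t]
  [0, 1]

Strategy: write A = P · J · P⁻¹ where J is a Jordan canonical form, so e^{tA} = P · e^{tJ} · P⁻¹, and e^{tJ} can be computed block-by-block.

A has Jordan form
J =
  [0, 1]
  [0, 0]
(up to reordering of blocks).

Per-block formulas:
  For a 2×2 Jordan block J_2(0): exp(t · J_2(0)) = e^(0t)·(I + t·N), where N is the 2×2 nilpotent shift.

After assembling e^{tJ} and conjugating by P, we get:

e^{tA} =
  [1, t]
  [0, 1]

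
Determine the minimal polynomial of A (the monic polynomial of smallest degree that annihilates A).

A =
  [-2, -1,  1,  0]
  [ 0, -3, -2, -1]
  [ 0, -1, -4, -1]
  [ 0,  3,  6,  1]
x^2 + 4*x + 4

The characteristic polynomial is χ_A(x) = (x + 2)^4, so the eigenvalues are known. The minimal polynomial is
  m_A(x) = Π_λ (x − λ)^{k_λ}
where k_λ is the size of the *largest* Jordan block for λ (equivalently, the smallest k with (A − λI)^k v = 0 for every generalised eigenvector v of λ).

  λ = -2: largest Jordan block has size 2, contributing (x + 2)^2

So m_A(x) = (x + 2)^2 = x^2 + 4*x + 4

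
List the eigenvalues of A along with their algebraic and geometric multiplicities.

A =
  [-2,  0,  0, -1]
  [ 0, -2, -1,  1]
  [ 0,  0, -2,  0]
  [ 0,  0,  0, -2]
λ = -2: alg = 4, geom = 2

Step 1 — factor the characteristic polynomial to read off the algebraic multiplicities:
  χ_A(x) = (x + 2)^4

Step 2 — compute geometric multiplicities via the rank-nullity identity g(λ) = n − rank(A − λI):
  rank(A − (-2)·I) = 2, so dim ker(A − (-2)·I) = n − 2 = 2

Summary:
  λ = -2: algebraic multiplicity = 4, geometric multiplicity = 2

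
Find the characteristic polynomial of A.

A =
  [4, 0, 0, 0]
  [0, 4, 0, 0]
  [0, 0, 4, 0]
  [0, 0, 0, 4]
x^4 - 16*x^3 + 96*x^2 - 256*x + 256

Expanding det(x·I − A) (e.g. by cofactor expansion or by noting that A is similar to its Jordan form J, which has the same characteristic polynomial as A) gives
  χ_A(x) = x^4 - 16*x^3 + 96*x^2 - 256*x + 256
which factors as (x - 4)^4. The eigenvalues (with algebraic multiplicities) are λ = 4 with multiplicity 4.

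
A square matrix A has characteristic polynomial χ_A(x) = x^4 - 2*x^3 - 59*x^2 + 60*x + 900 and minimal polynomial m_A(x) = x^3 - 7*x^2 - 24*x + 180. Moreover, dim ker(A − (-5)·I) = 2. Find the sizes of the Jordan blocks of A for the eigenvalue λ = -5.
Block sizes for λ = -5: [1, 1]

Step 1 — from the characteristic polynomial, algebraic multiplicity of λ = -5 is 2. From dim ker(A − (-5)·I) = 2, there are exactly 2 Jordan blocks for λ = -5.
Step 2 — from the minimal polynomial, the factor (x + 5) tells us the largest block for λ = -5 has size 1.
Step 3 — with total size 2, 2 blocks, and largest block 1, the block sizes (in nonincreasing order) are [1, 1].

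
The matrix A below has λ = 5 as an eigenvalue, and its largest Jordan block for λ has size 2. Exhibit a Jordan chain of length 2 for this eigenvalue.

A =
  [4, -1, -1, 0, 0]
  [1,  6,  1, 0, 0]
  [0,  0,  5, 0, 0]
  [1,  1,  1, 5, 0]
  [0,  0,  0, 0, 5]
A Jordan chain for λ = 5 of length 2:
v_1 = (-1, 1, 0, 1, 0)ᵀ
v_2 = (1, 0, 0, 0, 0)ᵀ

Let N = A − (5)·I. We want v_2 with N^2 v_2 = 0 but N^1 v_2 ≠ 0; then v_{j-1} := N · v_j for j = 2, …, 2.

Pick v_2 = (1, 0, 0, 0, 0)ᵀ.
Then v_1 = N · v_2 = (-1, 1, 0, 1, 0)ᵀ.

Sanity check: (A − (5)·I) v_1 = (0, 0, 0, 0, 0)ᵀ = 0. ✓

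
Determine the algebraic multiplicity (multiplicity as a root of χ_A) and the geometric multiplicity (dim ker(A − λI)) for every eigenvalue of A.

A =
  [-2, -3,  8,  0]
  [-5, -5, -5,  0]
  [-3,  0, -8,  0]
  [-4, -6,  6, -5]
λ = -5: alg = 4, geom = 2

Step 1 — factor the characteristic polynomial to read off the algebraic multiplicities:
  χ_A(x) = (x + 5)^4

Step 2 — compute geometric multiplicities via the rank-nullity identity g(λ) = n − rank(A − λI):
  rank(A − (-5)·I) = 2, so dim ker(A − (-5)·I) = n − 2 = 2

Summary:
  λ = -5: algebraic multiplicity = 4, geometric multiplicity = 2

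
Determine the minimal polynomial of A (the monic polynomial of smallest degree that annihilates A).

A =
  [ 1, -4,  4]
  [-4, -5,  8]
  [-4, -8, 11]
x^2 - 4*x + 3

The characteristic polynomial is χ_A(x) = (x - 3)^2*(x - 1), so the eigenvalues are known. The minimal polynomial is
  m_A(x) = Π_λ (x − λ)^{k_λ}
where k_λ is the size of the *largest* Jordan block for λ (equivalently, the smallest k with (A − λI)^k v = 0 for every generalised eigenvector v of λ).

  λ = 1: largest Jordan block has size 1, contributing (x − 1)
  λ = 3: largest Jordan block has size 1, contributing (x − 3)

So m_A(x) = (x - 3)*(x - 1) = x^2 - 4*x + 3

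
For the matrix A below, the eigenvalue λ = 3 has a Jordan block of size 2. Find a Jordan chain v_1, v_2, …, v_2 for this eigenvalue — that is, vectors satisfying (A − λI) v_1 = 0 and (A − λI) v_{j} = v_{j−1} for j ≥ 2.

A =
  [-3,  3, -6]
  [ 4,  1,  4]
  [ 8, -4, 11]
A Jordan chain for λ = 3 of length 2:
v_1 = (-6, 4, 8)ᵀ
v_2 = (1, 0, 0)ᵀ

Let N = A − (3)·I. We want v_2 with N^2 v_2 = 0 but N^1 v_2 ≠ 0; then v_{j-1} := N · v_j for j = 2, …, 2.

Pick v_2 = (1, 0, 0)ᵀ.
Then v_1 = N · v_2 = (-6, 4, 8)ᵀ.

Sanity check: (A − (3)·I) v_1 = (0, 0, 0)ᵀ = 0. ✓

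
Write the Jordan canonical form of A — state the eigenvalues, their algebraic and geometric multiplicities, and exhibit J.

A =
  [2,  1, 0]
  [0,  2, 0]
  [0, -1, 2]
J_2(2) ⊕ J_1(2)

The characteristic polynomial is
  det(x·I − A) = x^3 - 6*x^2 + 12*x - 8 = (x - 2)^3

Eigenvalues and multiplicities (the geometric multiplicity of λ is n − rank(A − λI), which equals the number of Jordan blocks for λ):
  λ = 2: algebraic multiplicity = 3, geometric multiplicity = 2

Determining the block sizes for each eigenvalue:
  λ = 2: 2 blocks summing to 3 forces exactly one block of size 2 and the rest size 1 → block sizes [2, 1]

Assembling the blocks gives a Jordan form
J =
  [2, 1, 0]
  [0, 2, 0]
  [0, 0, 2]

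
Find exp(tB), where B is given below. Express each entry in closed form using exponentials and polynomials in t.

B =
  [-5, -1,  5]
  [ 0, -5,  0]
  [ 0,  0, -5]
e^{tB} =
  [exp(-5*t), -t*exp(-5*t), 5*t*exp(-5*t)]
  [0, exp(-5*t), 0]
  [0, 0, exp(-5*t)]

Strategy: write B = P · J · P⁻¹ where J is a Jordan canonical form, so e^{tB} = P · e^{tJ} · P⁻¹, and e^{tJ} can be computed block-by-block.

B has Jordan form
J =
  [-5,  1,  0]
  [ 0, -5,  0]
  [ 0,  0, -5]
(up to reordering of blocks).

Per-block formulas:
  For a 1×1 block at λ = -5: exp(t · [-5]) = [e^(-5t)].
  For a 2×2 Jordan block J_2(-5): exp(t · J_2(-5)) = e^(-5t)·(I + t·N), where N is the 2×2 nilpotent shift.

After assembling e^{tJ} and conjugating by P, we get:

e^{tB} =
  [exp(-5*t), -t*exp(-5*t), 5*t*exp(-5*t)]
  [0, exp(-5*t), 0]
  [0, 0, exp(-5*t)]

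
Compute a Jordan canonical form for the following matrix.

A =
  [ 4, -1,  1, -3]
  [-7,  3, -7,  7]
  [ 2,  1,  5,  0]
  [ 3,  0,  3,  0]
J_3(3) ⊕ J_1(3)

The characteristic polynomial is
  det(x·I − A) = x^4 - 12*x^3 + 54*x^2 - 108*x + 81 = (x - 3)^4

Eigenvalues and multiplicities (the geometric multiplicity of λ is n − rank(A − λI), which equals the number of Jordan blocks for λ):
  λ = 3: algebraic multiplicity = 4, geometric multiplicity = 2

Determining the block sizes for each eigenvalue:
  λ = 3: with am = 4 and gm = 2, the partition is not yet determined (e.g. several partitions of 4 into 2 parts exist). Let N = A − (3)·I. Computing rank(N^1) = 2, rank(N^2) = 1, rank(N^3) = 0; the number of blocks of size ≥ j is rank(N^{j−1}) − rank(N^j), giving [2, 1, 1]. So we have 1 block(s) of size 3, 1 block(s) of size 1 → block sizes [3, 1]

Assembling the blocks gives a Jordan form
J =
  [3, 1, 0, 0]
  [0, 3, 1, 0]
  [0, 0, 3, 0]
  [0, 0, 0, 3]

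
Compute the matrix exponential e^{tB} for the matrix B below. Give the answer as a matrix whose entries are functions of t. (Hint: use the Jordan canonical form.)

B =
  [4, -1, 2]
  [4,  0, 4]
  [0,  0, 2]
e^{tB} =
  [2*t*exp(2*t) + exp(2*t), -t*exp(2*t), 2*t*exp(2*t)]
  [4*t*exp(2*t), -2*t*exp(2*t) + exp(2*t), 4*t*exp(2*t)]
  [0, 0, exp(2*t)]

Strategy: write B = P · J · P⁻¹ where J is a Jordan canonical form, so e^{tB} = P · e^{tJ} · P⁻¹, and e^{tJ} can be computed block-by-block.

B has Jordan form
J =
  [2, 1, 0]
  [0, 2, 0]
  [0, 0, 2]
(up to reordering of blocks).

Per-block formulas:
  For a 2×2 Jordan block J_2(2): exp(t · J_2(2)) = e^(2t)·(I + t·N), where N is the 2×2 nilpotent shift.
  For a 1×1 block at λ = 2: exp(t · [2]) = [e^(2t)].

After assembling e^{tJ} and conjugating by P, we get:

e^{tB} =
  [2*t*exp(2*t) + exp(2*t), -t*exp(2*t), 2*t*exp(2*t)]
  [4*t*exp(2*t), -2*t*exp(2*t) + exp(2*t), 4*t*exp(2*t)]
  [0, 0, exp(2*t)]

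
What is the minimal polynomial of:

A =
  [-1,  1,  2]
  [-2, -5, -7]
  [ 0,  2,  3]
x^3 + 3*x^2 + 3*x + 1

The characteristic polynomial is χ_A(x) = (x + 1)^3, so the eigenvalues are known. The minimal polynomial is
  m_A(x) = Π_λ (x − λ)^{k_λ}
where k_λ is the size of the *largest* Jordan block for λ (equivalently, the smallest k with (A − λI)^k v = 0 for every generalised eigenvector v of λ).

  λ = -1: largest Jordan block has size 3, contributing (x + 1)^3

So m_A(x) = (x + 1)^3 = x^3 + 3*x^2 + 3*x + 1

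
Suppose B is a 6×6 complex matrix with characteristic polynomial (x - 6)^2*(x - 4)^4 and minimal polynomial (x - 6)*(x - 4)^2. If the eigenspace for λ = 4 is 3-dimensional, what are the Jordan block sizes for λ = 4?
Block sizes for λ = 4: [2, 1, 1]

Step 1 — from the characteristic polynomial, algebraic multiplicity of λ = 4 is 4. From dim ker(B − (4)·I) = 3, there are exactly 3 Jordan blocks for λ = 4.
Step 2 — from the minimal polynomial, the factor (x − 4)^2 tells us the largest block for λ = 4 has size 2.
Step 3 — with total size 4, 3 blocks, and largest block 2, the block sizes (in nonincreasing order) are [2, 1, 1].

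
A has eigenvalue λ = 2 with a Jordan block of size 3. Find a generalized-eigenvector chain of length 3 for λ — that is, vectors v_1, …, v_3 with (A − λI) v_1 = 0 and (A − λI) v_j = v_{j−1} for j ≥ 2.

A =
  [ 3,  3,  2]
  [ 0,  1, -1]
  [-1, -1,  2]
A Jordan chain for λ = 2 of length 3:
v_1 = (-1, 1, -1)ᵀ
v_2 = (1, 0, -1)ᵀ
v_3 = (1, 0, 0)ᵀ

Let N = A − (2)·I. We want v_3 with N^3 v_3 = 0 but N^2 v_3 ≠ 0; then v_{j-1} := N · v_j for j = 3, …, 2.

Pick v_3 = (1, 0, 0)ᵀ.
Then v_2 = N · v_3 = (1, 0, -1)ᵀ.
Then v_1 = N · v_2 = (-1, 1, -1)ᵀ.

Sanity check: (A − (2)·I) v_1 = (0, 0, 0)ᵀ = 0. ✓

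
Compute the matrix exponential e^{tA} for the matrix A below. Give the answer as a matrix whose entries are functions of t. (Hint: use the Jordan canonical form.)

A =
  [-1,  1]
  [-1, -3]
e^{tA} =
  [t*exp(-2*t) + exp(-2*t), t*exp(-2*t)]
  [-t*exp(-2*t), -t*exp(-2*t) + exp(-2*t)]

Strategy: write A = P · J · P⁻¹ where J is a Jordan canonical form, so e^{tA} = P · e^{tJ} · P⁻¹, and e^{tJ} can be computed block-by-block.

A has Jordan form
J =
  [-2,  1]
  [ 0, -2]
(up to reordering of blocks).

Per-block formulas:
  For a 2×2 Jordan block J_2(-2): exp(t · J_2(-2)) = e^(-2t)·(I + t·N), where N is the 2×2 nilpotent shift.

After assembling e^{tJ} and conjugating by P, we get:

e^{tA} =
  [t*exp(-2*t) + exp(-2*t), t*exp(-2*t)]
  [-t*exp(-2*t), -t*exp(-2*t) + exp(-2*t)]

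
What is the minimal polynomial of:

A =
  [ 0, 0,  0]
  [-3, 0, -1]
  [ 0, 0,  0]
x^2

The characteristic polynomial is χ_A(x) = x^3, so the eigenvalues are known. The minimal polynomial is
  m_A(x) = Π_λ (x − λ)^{k_λ}
where k_λ is the size of the *largest* Jordan block for λ (equivalently, the smallest k with (A − λI)^k v = 0 for every generalised eigenvector v of λ).

  λ = 0: largest Jordan block has size 2, contributing (x − 0)^2

So m_A(x) = x^2 = x^2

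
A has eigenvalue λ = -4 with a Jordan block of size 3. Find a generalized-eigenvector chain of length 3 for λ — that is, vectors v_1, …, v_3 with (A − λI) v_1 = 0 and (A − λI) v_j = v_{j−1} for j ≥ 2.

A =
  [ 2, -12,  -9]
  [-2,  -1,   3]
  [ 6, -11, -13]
A Jordan chain for λ = -4 of length 3:
v_1 = (6, 0, 4)ᵀ
v_2 = (6, -2, 6)ᵀ
v_3 = (1, 0, 0)ᵀ

Let N = A − (-4)·I. We want v_3 with N^3 v_3 = 0 but N^2 v_3 ≠ 0; then v_{j-1} := N · v_j for j = 3, …, 2.

Pick v_3 = (1, 0, 0)ᵀ.
Then v_2 = N · v_3 = (6, -2, 6)ᵀ.
Then v_1 = N · v_2 = (6, 0, 4)ᵀ.

Sanity check: (A − (-4)·I) v_1 = (0, 0, 0)ᵀ = 0. ✓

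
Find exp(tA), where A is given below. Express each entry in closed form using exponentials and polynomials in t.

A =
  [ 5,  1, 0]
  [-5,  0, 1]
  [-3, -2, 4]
e^{tA} =
  [-t^2*exp(3*t)/2 + 2*t*exp(3*t) + exp(3*t), -t^2*exp(3*t)/2 + t*exp(3*t), t^2*exp(3*t)/2]
  [t^2*exp(3*t) - 5*t*exp(3*t), t^2*exp(3*t) - 3*t*exp(3*t) + exp(3*t), -t^2*exp(3*t) + t*exp(3*t)]
  [t^2*exp(3*t)/2 - 3*t*exp(3*t), t^2*exp(3*t)/2 - 2*t*exp(3*t), -t^2*exp(3*t)/2 + t*exp(3*t) + exp(3*t)]

Strategy: write A = P · J · P⁻¹ where J is a Jordan canonical form, so e^{tA} = P · e^{tJ} · P⁻¹, and e^{tJ} can be computed block-by-block.

A has Jordan form
J =
  [3, 1, 0]
  [0, 3, 1]
  [0, 0, 3]
(up to reordering of blocks).

Per-block formulas:
  For a 3×3 Jordan block J_3(3): exp(t · J_3(3)) = e^(3t)·(I + t·N + (t^2/2)·N^2), where N is the 3×3 nilpotent shift.

After assembling e^{tJ} and conjugating by P, we get:

e^{tA} =
  [-t^2*exp(3*t)/2 + 2*t*exp(3*t) + exp(3*t), -t^2*exp(3*t)/2 + t*exp(3*t), t^2*exp(3*t)/2]
  [t^2*exp(3*t) - 5*t*exp(3*t), t^2*exp(3*t) - 3*t*exp(3*t) + exp(3*t), -t^2*exp(3*t) + t*exp(3*t)]
  [t^2*exp(3*t)/2 - 3*t*exp(3*t), t^2*exp(3*t)/2 - 2*t*exp(3*t), -t^2*exp(3*t)/2 + t*exp(3*t) + exp(3*t)]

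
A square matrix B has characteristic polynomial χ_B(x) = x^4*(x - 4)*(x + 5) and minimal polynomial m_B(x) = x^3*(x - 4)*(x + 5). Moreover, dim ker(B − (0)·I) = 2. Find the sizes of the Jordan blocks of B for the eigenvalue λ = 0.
Block sizes for λ = 0: [3, 1]

Step 1 — from the characteristic polynomial, algebraic multiplicity of λ = 0 is 4. From dim ker(B − (0)·I) = 2, there are exactly 2 Jordan blocks for λ = 0.
Step 2 — from the minimal polynomial, the factor (x − 0)^3 tells us the largest block for λ = 0 has size 3.
Step 3 — with total size 4, 2 blocks, and largest block 3, the block sizes (in nonincreasing order) are [3, 1].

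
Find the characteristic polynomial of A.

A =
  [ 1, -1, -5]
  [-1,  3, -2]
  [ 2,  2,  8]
x^3 - 12*x^2 + 48*x - 64

Expanding det(x·I − A) (e.g. by cofactor expansion or by noting that A is similar to its Jordan form J, which has the same characteristic polynomial as A) gives
  χ_A(x) = x^3 - 12*x^2 + 48*x - 64
which factors as (x - 4)^3. The eigenvalues (with algebraic multiplicities) are λ = 4 with multiplicity 3.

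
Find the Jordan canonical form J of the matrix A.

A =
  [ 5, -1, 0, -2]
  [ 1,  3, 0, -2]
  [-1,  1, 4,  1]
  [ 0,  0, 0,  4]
J_2(4) ⊕ J_2(4)

The characteristic polynomial is
  det(x·I − A) = x^4 - 16*x^3 + 96*x^2 - 256*x + 256 = (x - 4)^4

Eigenvalues and multiplicities (the geometric multiplicity of λ is n − rank(A − λI), which equals the number of Jordan blocks for λ):
  λ = 4: algebraic multiplicity = 4, geometric multiplicity = 2

Determining the block sizes for each eigenvalue:
  λ = 4: with am = 4 and gm = 2, the partition is not yet determined (e.g. several partitions of 4 into 2 parts exist). Let N = A − (4)·I. Computing rank(N^1) = 2, rank(N^2) = 0; the number of blocks of size ≥ j is rank(N^{j−1}) − rank(N^j), giving [2, 2]. So we have 2 block(s) of size 2 → block sizes [2, 2]

Assembling the blocks gives a Jordan form
J =
  [4, 1, 0, 0]
  [0, 4, 0, 0]
  [0, 0, 4, 1]
  [0, 0, 0, 4]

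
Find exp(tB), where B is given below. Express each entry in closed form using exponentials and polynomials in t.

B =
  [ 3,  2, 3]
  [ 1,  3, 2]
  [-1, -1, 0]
e^{tB} =
  [t*exp(2*t) + exp(2*t), t^2*exp(2*t)/2 + 2*t*exp(2*t), t^2*exp(2*t)/2 + 3*t*exp(2*t)]
  [t*exp(2*t), t^2*exp(2*t)/2 + t*exp(2*t) + exp(2*t), t^2*exp(2*t)/2 + 2*t*exp(2*t)]
  [-t*exp(2*t), -t^2*exp(2*t)/2 - t*exp(2*t), -t^2*exp(2*t)/2 - 2*t*exp(2*t) + exp(2*t)]

Strategy: write B = P · J · P⁻¹ where J is a Jordan canonical form, so e^{tB} = P · e^{tJ} · P⁻¹, and e^{tJ} can be computed block-by-block.

B has Jordan form
J =
  [2, 1, 0]
  [0, 2, 1]
  [0, 0, 2]
(up to reordering of blocks).

Per-block formulas:
  For a 3×3 Jordan block J_3(2): exp(t · J_3(2)) = e^(2t)·(I + t·N + (t^2/2)·N^2), where N is the 3×3 nilpotent shift.

After assembling e^{tJ} and conjugating by P, we get:

e^{tB} =
  [t*exp(2*t) + exp(2*t), t^2*exp(2*t)/2 + 2*t*exp(2*t), t^2*exp(2*t)/2 + 3*t*exp(2*t)]
  [t*exp(2*t), t^2*exp(2*t)/2 + t*exp(2*t) + exp(2*t), t^2*exp(2*t)/2 + 2*t*exp(2*t)]
  [-t*exp(2*t), -t^2*exp(2*t)/2 - t*exp(2*t), -t^2*exp(2*t)/2 - 2*t*exp(2*t) + exp(2*t)]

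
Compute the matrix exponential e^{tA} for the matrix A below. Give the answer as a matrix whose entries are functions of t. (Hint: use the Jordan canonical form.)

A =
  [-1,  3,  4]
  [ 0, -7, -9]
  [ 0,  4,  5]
e^{tA} =
  [exp(-t), -t^2*exp(-t) + 3*t*exp(-t), -3*t^2*exp(-t)/2 + 4*t*exp(-t)]
  [0, -6*t*exp(-t) + exp(-t), -9*t*exp(-t)]
  [0, 4*t*exp(-t), 6*t*exp(-t) + exp(-t)]

Strategy: write A = P · J · P⁻¹ where J is a Jordan canonical form, so e^{tA} = P · e^{tJ} · P⁻¹, and e^{tJ} can be computed block-by-block.

A has Jordan form
J =
  [-1,  1,  0]
  [ 0, -1,  1]
  [ 0,  0, -1]
(up to reordering of blocks).

Per-block formulas:
  For a 3×3 Jordan block J_3(-1): exp(t · J_3(-1)) = e^(-1t)·(I + t·N + (t^2/2)·N^2), where N is the 3×3 nilpotent shift.

After assembling e^{tJ} and conjugating by P, we get:

e^{tA} =
  [exp(-t), -t^2*exp(-t) + 3*t*exp(-t), -3*t^2*exp(-t)/2 + 4*t*exp(-t)]
  [0, -6*t*exp(-t) + exp(-t), -9*t*exp(-t)]
  [0, 4*t*exp(-t), 6*t*exp(-t) + exp(-t)]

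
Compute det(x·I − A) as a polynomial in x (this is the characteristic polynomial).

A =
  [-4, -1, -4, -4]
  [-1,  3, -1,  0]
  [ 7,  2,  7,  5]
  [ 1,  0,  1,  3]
x^4 - 9*x^3 + 27*x^2 - 27*x

Expanding det(x·I − A) (e.g. by cofactor expansion or by noting that A is similar to its Jordan form J, which has the same characteristic polynomial as A) gives
  χ_A(x) = x^4 - 9*x^3 + 27*x^2 - 27*x
which factors as x*(x - 3)^3. The eigenvalues (with algebraic multiplicities) are λ = 0 with multiplicity 1, λ = 3 with multiplicity 3.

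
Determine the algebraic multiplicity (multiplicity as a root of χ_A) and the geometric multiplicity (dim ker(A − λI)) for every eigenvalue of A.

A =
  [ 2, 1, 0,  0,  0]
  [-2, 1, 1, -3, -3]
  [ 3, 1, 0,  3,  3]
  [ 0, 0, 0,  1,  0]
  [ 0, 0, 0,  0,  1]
λ = 1: alg = 5, geom = 3

Step 1 — factor the characteristic polynomial to read off the algebraic multiplicities:
  χ_A(x) = (x - 1)^5

Step 2 — compute geometric multiplicities via the rank-nullity identity g(λ) = n − rank(A − λI):
  rank(A − (1)·I) = 2, so dim ker(A − (1)·I) = n − 2 = 3

Summary:
  λ = 1: algebraic multiplicity = 5, geometric multiplicity = 3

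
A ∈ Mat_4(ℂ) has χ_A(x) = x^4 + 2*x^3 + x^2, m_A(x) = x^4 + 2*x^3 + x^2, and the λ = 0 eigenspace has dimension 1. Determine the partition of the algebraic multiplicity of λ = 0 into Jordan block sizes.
Block sizes for λ = 0: [2]

Step 1 — from the characteristic polynomial, algebraic multiplicity of λ = 0 is 2. From dim ker(A − (0)·I) = 1, there are exactly 1 Jordan blocks for λ = 0.
Step 2 — from the minimal polynomial, the factor (x − 0)^2 tells us the largest block for λ = 0 has size 2.
Step 3 — with total size 2, 1 blocks, and largest block 2, the block sizes (in nonincreasing order) are [2].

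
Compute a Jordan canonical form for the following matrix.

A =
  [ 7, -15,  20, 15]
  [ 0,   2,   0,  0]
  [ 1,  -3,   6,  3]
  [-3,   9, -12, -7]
J_2(2) ⊕ J_1(2) ⊕ J_1(2)

The characteristic polynomial is
  det(x·I − A) = x^4 - 8*x^3 + 24*x^2 - 32*x + 16 = (x - 2)^4

Eigenvalues and multiplicities (the geometric multiplicity of λ is n − rank(A − λI), which equals the number of Jordan blocks for λ):
  λ = 2: algebraic multiplicity = 4, geometric multiplicity = 3

Determining the block sizes for each eigenvalue:
  λ = 2: 3 blocks summing to 4 forces exactly one block of size 2 and the rest size 1 → block sizes [2, 1, 1]

Assembling the blocks gives a Jordan form
J =
  [2, 1, 0, 0]
  [0, 2, 0, 0]
  [0, 0, 2, 0]
  [0, 0, 0, 2]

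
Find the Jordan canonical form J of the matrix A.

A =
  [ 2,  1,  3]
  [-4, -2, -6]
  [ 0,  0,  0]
J_2(0) ⊕ J_1(0)

The characteristic polynomial is
  det(x·I − A) = x^3

Eigenvalues and multiplicities (the geometric multiplicity of λ is n − rank(A − λI), which equals the number of Jordan blocks for λ):
  λ = 0: algebraic multiplicity = 3, geometric multiplicity = 2

Determining the block sizes for each eigenvalue:
  λ = 0: 2 blocks summing to 3 forces exactly one block of size 2 and the rest size 1 → block sizes [2, 1]

Assembling the blocks gives a Jordan form
J =
  [0, 1, 0]
  [0, 0, 0]
  [0, 0, 0]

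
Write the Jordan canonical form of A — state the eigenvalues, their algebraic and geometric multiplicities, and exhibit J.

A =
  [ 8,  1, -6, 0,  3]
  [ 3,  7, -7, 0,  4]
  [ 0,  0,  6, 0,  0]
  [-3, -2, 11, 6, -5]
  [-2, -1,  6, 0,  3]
J_3(6) ⊕ J_1(6) ⊕ J_1(6)

The characteristic polynomial is
  det(x·I − A) = x^5 - 30*x^4 + 360*x^3 - 2160*x^2 + 6480*x - 7776 = (x - 6)^5

Eigenvalues and multiplicities (the geometric multiplicity of λ is n − rank(A − λI), which equals the number of Jordan blocks for λ):
  λ = 6: algebraic multiplicity = 5, geometric multiplicity = 3

Determining the block sizes for each eigenvalue:
  λ = 6: with am = 5 and gm = 3, the partition is not yet determined (e.g. several partitions of 5 into 3 parts exist). Let N = A − (6)·I. Computing rank(N^1) = 2, rank(N^2) = 1, rank(N^3) = 0; the number of blocks of size ≥ j is rank(N^{j−1}) − rank(N^j), giving [3, 1, 1]. So we have 1 block(s) of size 3, 2 block(s) of size 1 → block sizes [3, 1, 1]

Assembling the blocks gives a Jordan form
J =
  [6, 1, 0, 0, 0]
  [0, 6, 1, 0, 0]
  [0, 0, 6, 0, 0]
  [0, 0, 0, 6, 0]
  [0, 0, 0, 0, 6]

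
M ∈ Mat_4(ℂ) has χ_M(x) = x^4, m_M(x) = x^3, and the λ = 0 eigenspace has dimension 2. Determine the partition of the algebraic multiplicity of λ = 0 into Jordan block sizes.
Block sizes for λ = 0: [3, 1]

Step 1 — from the characteristic polynomial, algebraic multiplicity of λ = 0 is 4. From dim ker(M − (0)·I) = 2, there are exactly 2 Jordan blocks for λ = 0.
Step 2 — from the minimal polynomial, the factor (x − 0)^3 tells us the largest block for λ = 0 has size 3.
Step 3 — with total size 4, 2 blocks, and largest block 3, the block sizes (in nonincreasing order) are [3, 1].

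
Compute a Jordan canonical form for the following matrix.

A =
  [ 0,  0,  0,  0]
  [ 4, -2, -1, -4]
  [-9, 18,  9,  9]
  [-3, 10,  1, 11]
J_1(0) ⊕ J_3(6)

The characteristic polynomial is
  det(x·I − A) = x^4 - 18*x^3 + 108*x^2 - 216*x = x*(x - 6)^3

Eigenvalues and multiplicities (the geometric multiplicity of λ is n − rank(A − λI), which equals the number of Jordan blocks for λ):
  λ = 0: algebraic multiplicity = 1, geometric multiplicity = 1
  λ = 6: algebraic multiplicity = 3, geometric multiplicity = 1

Determining the block sizes for each eigenvalue:
  λ = 0: one block (gm = 1), so the single block has size am = 1 → block sizes [1]
  λ = 6: one block (gm = 1), so the single block has size am = 3 → block sizes [3]

Assembling the blocks gives a Jordan form
J =
  [0, 0, 0, 0]
  [0, 6, 1, 0]
  [0, 0, 6, 1]
  [0, 0, 0, 6]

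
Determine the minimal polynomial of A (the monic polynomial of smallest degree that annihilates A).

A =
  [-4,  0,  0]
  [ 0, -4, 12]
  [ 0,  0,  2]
x^2 + 2*x - 8

The characteristic polynomial is χ_A(x) = (x - 2)*(x + 4)^2, so the eigenvalues are known. The minimal polynomial is
  m_A(x) = Π_λ (x − λ)^{k_λ}
where k_λ is the size of the *largest* Jordan block for λ (equivalently, the smallest k with (A − λI)^k v = 0 for every generalised eigenvector v of λ).

  λ = -4: largest Jordan block has size 1, contributing (x + 4)
  λ = 2: largest Jordan block has size 1, contributing (x − 2)

So m_A(x) = (x - 2)*(x + 4) = x^2 + 2*x - 8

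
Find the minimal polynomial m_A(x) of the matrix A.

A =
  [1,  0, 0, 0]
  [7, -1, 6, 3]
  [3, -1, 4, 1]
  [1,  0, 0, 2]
x^2 - 3*x + 2

The characteristic polynomial is χ_A(x) = (x - 2)^2*(x - 1)^2, so the eigenvalues are known. The minimal polynomial is
  m_A(x) = Π_λ (x − λ)^{k_λ}
where k_λ is the size of the *largest* Jordan block for λ (equivalently, the smallest k with (A − λI)^k v = 0 for every generalised eigenvector v of λ).

  λ = 1: largest Jordan block has size 1, contributing (x − 1)
  λ = 2: largest Jordan block has size 1, contributing (x − 2)

So m_A(x) = (x - 2)*(x - 1) = x^2 - 3*x + 2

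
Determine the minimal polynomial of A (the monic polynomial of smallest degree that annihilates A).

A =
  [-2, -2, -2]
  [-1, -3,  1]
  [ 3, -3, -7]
x^2 + 8*x + 16

The characteristic polynomial is χ_A(x) = (x + 4)^3, so the eigenvalues are known. The minimal polynomial is
  m_A(x) = Π_λ (x − λ)^{k_λ}
where k_λ is the size of the *largest* Jordan block for λ (equivalently, the smallest k with (A − λI)^k v = 0 for every generalised eigenvector v of λ).

  λ = -4: largest Jordan block has size 2, contributing (x + 4)^2

So m_A(x) = (x + 4)^2 = x^2 + 8*x + 16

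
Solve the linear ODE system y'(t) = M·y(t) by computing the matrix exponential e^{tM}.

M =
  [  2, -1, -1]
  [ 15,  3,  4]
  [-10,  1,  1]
e^{tM} =
  [-5*t^2*exp(2*t)/2 + exp(2*t), -t^2*exp(2*t) - t*exp(2*t), -3*t^2*exp(2*t)/2 - t*exp(2*t)]
  [-25*t^2*exp(2*t)/2 + 15*t*exp(2*t), -5*t^2*exp(2*t) + t*exp(2*t) + exp(2*t), -15*t^2*exp(2*t)/2 + 4*t*exp(2*t)]
  [25*t^2*exp(2*t)/2 - 10*t*exp(2*t), 5*t^2*exp(2*t) + t*exp(2*t), 15*t^2*exp(2*t)/2 - t*exp(2*t) + exp(2*t)]

Strategy: write M = P · J · P⁻¹ where J is a Jordan canonical form, so e^{tM} = P · e^{tJ} · P⁻¹, and e^{tJ} can be computed block-by-block.

M has Jordan form
J =
  [2, 1, 0]
  [0, 2, 1]
  [0, 0, 2]
(up to reordering of blocks).

Per-block formulas:
  For a 3×3 Jordan block J_3(2): exp(t · J_3(2)) = e^(2t)·(I + t·N + (t^2/2)·N^2), where N is the 3×3 nilpotent shift.

After assembling e^{tJ} and conjugating by P, we get:

e^{tM} =
  [-5*t^2*exp(2*t)/2 + exp(2*t), -t^2*exp(2*t) - t*exp(2*t), -3*t^2*exp(2*t)/2 - t*exp(2*t)]
  [-25*t^2*exp(2*t)/2 + 15*t*exp(2*t), -5*t^2*exp(2*t) + t*exp(2*t) + exp(2*t), -15*t^2*exp(2*t)/2 + 4*t*exp(2*t)]
  [25*t^2*exp(2*t)/2 - 10*t*exp(2*t), 5*t^2*exp(2*t) + t*exp(2*t), 15*t^2*exp(2*t)/2 - t*exp(2*t) + exp(2*t)]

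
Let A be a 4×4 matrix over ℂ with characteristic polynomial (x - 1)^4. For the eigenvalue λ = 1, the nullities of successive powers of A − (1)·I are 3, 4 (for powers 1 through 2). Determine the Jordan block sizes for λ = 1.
Block sizes for λ = 1: [2, 1, 1]

From the dimensions of kernels of powers, the number of Jordan blocks of size at least j is d_j − d_{j−1} where d_j = dim ker(N^j) (with d_0 = 0). Computing the differences gives [3, 1].
The number of blocks of size exactly k is (#blocks of size ≥ k) − (#blocks of size ≥ k + 1), so the partition is: 2 block(s) of size 1, 1 block(s) of size 2.
In nonincreasing order the block sizes are [2, 1, 1].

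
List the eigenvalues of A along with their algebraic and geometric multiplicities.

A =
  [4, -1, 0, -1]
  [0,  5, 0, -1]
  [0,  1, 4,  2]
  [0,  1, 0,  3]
λ = 4: alg = 4, geom = 2

Step 1 — factor the characteristic polynomial to read off the algebraic multiplicities:
  χ_A(x) = (x - 4)^4

Step 2 — compute geometric multiplicities via the rank-nullity identity g(λ) = n − rank(A − λI):
  rank(A − (4)·I) = 2, so dim ker(A − (4)·I) = n − 2 = 2

Summary:
  λ = 4: algebraic multiplicity = 4, geometric multiplicity = 2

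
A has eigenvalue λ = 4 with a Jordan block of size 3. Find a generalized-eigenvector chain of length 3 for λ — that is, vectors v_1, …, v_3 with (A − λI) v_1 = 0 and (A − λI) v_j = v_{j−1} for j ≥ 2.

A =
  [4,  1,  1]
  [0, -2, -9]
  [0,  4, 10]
A Jordan chain for λ = 4 of length 3:
v_1 = (-2, 0, 0)ᵀ
v_2 = (1, -6, 4)ᵀ
v_3 = (0, 1, 0)ᵀ

Let N = A − (4)·I. We want v_3 with N^3 v_3 = 0 but N^2 v_3 ≠ 0; then v_{j-1} := N · v_j for j = 3, …, 2.

Pick v_3 = (0, 1, 0)ᵀ.
Then v_2 = N · v_3 = (1, -6, 4)ᵀ.
Then v_1 = N · v_2 = (-2, 0, 0)ᵀ.

Sanity check: (A − (4)·I) v_1 = (0, 0, 0)ᵀ = 0. ✓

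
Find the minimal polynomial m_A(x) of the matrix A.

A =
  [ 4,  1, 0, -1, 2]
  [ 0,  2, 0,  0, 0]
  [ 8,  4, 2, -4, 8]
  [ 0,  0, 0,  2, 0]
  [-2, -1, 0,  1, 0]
x^2 - 4*x + 4

The characteristic polynomial is χ_A(x) = (x - 2)^5, so the eigenvalues are known. The minimal polynomial is
  m_A(x) = Π_λ (x − λ)^{k_λ}
where k_λ is the size of the *largest* Jordan block for λ (equivalently, the smallest k with (A − λI)^k v = 0 for every generalised eigenvector v of λ).

  λ = 2: largest Jordan block has size 2, contributing (x − 2)^2

So m_A(x) = (x - 2)^2 = x^2 - 4*x + 4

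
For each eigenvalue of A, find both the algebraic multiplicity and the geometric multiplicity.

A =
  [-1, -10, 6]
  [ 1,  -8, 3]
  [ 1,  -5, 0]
λ = -3: alg = 3, geom = 2

Step 1 — factor the characteristic polynomial to read off the algebraic multiplicities:
  χ_A(x) = (x + 3)^3

Step 2 — compute geometric multiplicities via the rank-nullity identity g(λ) = n − rank(A − λI):
  rank(A − (-3)·I) = 1, so dim ker(A − (-3)·I) = n − 1 = 2

Summary:
  λ = -3: algebraic multiplicity = 3, geometric multiplicity = 2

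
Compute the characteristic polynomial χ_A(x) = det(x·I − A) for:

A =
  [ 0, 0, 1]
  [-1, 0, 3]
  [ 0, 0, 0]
x^3

Expanding det(x·I − A) (e.g. by cofactor expansion or by noting that A is similar to its Jordan form J, which has the same characteristic polynomial as A) gives
  χ_A(x) = x^3
which factors as x^3. The eigenvalues (with algebraic multiplicities) are λ = 0 with multiplicity 3.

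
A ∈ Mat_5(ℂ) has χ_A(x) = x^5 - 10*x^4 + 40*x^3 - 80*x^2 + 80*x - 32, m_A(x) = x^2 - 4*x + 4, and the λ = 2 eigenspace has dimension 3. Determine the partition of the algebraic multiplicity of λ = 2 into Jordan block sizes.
Block sizes for λ = 2: [2, 2, 1]

Step 1 — from the characteristic polynomial, algebraic multiplicity of λ = 2 is 5. From dim ker(A − (2)·I) = 3, there are exactly 3 Jordan blocks for λ = 2.
Step 2 — from the minimal polynomial, the factor (x − 2)^2 tells us the largest block for λ = 2 has size 2.
Step 3 — with total size 5, 3 blocks, and largest block 2, the block sizes (in nonincreasing order) are [2, 2, 1].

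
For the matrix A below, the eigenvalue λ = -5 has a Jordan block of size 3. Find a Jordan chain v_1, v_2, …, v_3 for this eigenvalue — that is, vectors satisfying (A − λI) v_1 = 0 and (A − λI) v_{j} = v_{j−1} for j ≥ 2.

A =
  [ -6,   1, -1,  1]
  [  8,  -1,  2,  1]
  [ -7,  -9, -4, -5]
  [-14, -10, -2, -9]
A Jordan chain for λ = -5 of length 3:
v_1 = (2, -4, -2, 4)ᵀ
v_2 = (-1, 8, -7, -14)ᵀ
v_3 = (1, 0, 0, 0)ᵀ

Let N = A − (-5)·I. We want v_3 with N^3 v_3 = 0 but N^2 v_3 ≠ 0; then v_{j-1} := N · v_j for j = 3, …, 2.

Pick v_3 = (1, 0, 0, 0)ᵀ.
Then v_2 = N · v_3 = (-1, 8, -7, -14)ᵀ.
Then v_1 = N · v_2 = (2, -4, -2, 4)ᵀ.

Sanity check: (A − (-5)·I) v_1 = (0, 0, 0, 0)ᵀ = 0. ✓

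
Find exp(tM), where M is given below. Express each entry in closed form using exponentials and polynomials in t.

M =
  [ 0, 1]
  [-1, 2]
e^{tM} =
  [-t*exp(t) + exp(t), t*exp(t)]
  [-t*exp(t), t*exp(t) + exp(t)]

Strategy: write M = P · J · P⁻¹ where J is a Jordan canonical form, so e^{tM} = P · e^{tJ} · P⁻¹, and e^{tJ} can be computed block-by-block.

M has Jordan form
J =
  [1, 1]
  [0, 1]
(up to reordering of blocks).

Per-block formulas:
  For a 2×2 Jordan block J_2(1): exp(t · J_2(1)) = e^(1t)·(I + t·N), where N is the 2×2 nilpotent shift.

After assembling e^{tJ} and conjugating by P, we get:

e^{tM} =
  [-t*exp(t) + exp(t), t*exp(t)]
  [-t*exp(t), t*exp(t) + exp(t)]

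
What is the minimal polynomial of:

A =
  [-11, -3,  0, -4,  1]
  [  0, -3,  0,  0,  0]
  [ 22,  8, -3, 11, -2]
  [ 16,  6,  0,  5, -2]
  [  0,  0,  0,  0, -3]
x^2 + 6*x + 9

The characteristic polynomial is χ_A(x) = (x + 3)^5, so the eigenvalues are known. The minimal polynomial is
  m_A(x) = Π_λ (x − λ)^{k_λ}
where k_λ is the size of the *largest* Jordan block for λ (equivalently, the smallest k with (A − λI)^k v = 0 for every generalised eigenvector v of λ).

  λ = -3: largest Jordan block has size 2, contributing (x + 3)^2

So m_A(x) = (x + 3)^2 = x^2 + 6*x + 9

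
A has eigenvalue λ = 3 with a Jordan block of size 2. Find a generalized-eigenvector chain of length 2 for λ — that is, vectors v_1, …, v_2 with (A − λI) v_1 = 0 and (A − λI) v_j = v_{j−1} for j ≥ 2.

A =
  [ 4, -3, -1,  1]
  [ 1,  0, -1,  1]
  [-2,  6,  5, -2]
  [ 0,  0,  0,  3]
A Jordan chain for λ = 3 of length 2:
v_1 = (1, 1, -2, 0)ᵀ
v_2 = (1, 0, 0, 0)ᵀ

Let N = A − (3)·I. We want v_2 with N^2 v_2 = 0 but N^1 v_2 ≠ 0; then v_{j-1} := N · v_j for j = 2, …, 2.

Pick v_2 = (1, 0, 0, 0)ᵀ.
Then v_1 = N · v_2 = (1, 1, -2, 0)ᵀ.

Sanity check: (A − (3)·I) v_1 = (0, 0, 0, 0)ᵀ = 0. ✓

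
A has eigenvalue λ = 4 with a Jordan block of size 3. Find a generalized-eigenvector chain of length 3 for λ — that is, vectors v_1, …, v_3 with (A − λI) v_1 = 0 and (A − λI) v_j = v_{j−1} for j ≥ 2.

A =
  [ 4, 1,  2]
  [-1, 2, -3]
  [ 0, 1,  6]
A Jordan chain for λ = 4 of length 3:
v_1 = (-1, 2, -1)ᵀ
v_2 = (0, -1, 0)ᵀ
v_3 = (1, 0, 0)ᵀ

Let N = A − (4)·I. We want v_3 with N^3 v_3 = 0 but N^2 v_3 ≠ 0; then v_{j-1} := N · v_j for j = 3, …, 2.

Pick v_3 = (1, 0, 0)ᵀ.
Then v_2 = N · v_3 = (0, -1, 0)ᵀ.
Then v_1 = N · v_2 = (-1, 2, -1)ᵀ.

Sanity check: (A − (4)·I) v_1 = (0, 0, 0)ᵀ = 0. ✓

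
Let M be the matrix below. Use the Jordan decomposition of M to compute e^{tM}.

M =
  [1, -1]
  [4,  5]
e^{tM} =
  [-2*t*exp(3*t) + exp(3*t), -t*exp(3*t)]
  [4*t*exp(3*t), 2*t*exp(3*t) + exp(3*t)]

Strategy: write M = P · J · P⁻¹ where J is a Jordan canonical form, so e^{tM} = P · e^{tJ} · P⁻¹, and e^{tJ} can be computed block-by-block.

M has Jordan form
J =
  [3, 1]
  [0, 3]
(up to reordering of blocks).

Per-block formulas:
  For a 2×2 Jordan block J_2(3): exp(t · J_2(3)) = e^(3t)·(I + t·N), where N is the 2×2 nilpotent shift.

After assembling e^{tJ} and conjugating by P, we get:

e^{tM} =
  [-2*t*exp(3*t) + exp(3*t), -t*exp(3*t)]
  [4*t*exp(3*t), 2*t*exp(3*t) + exp(3*t)]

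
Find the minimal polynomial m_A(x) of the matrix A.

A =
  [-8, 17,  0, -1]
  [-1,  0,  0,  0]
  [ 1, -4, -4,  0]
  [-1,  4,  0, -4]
x^3 + 12*x^2 + 48*x + 64

The characteristic polynomial is χ_A(x) = (x + 4)^4, so the eigenvalues are known. The minimal polynomial is
  m_A(x) = Π_λ (x − λ)^{k_λ}
where k_λ is the size of the *largest* Jordan block for λ (equivalently, the smallest k with (A − λI)^k v = 0 for every generalised eigenvector v of λ).

  λ = -4: largest Jordan block has size 3, contributing (x + 4)^3

So m_A(x) = (x + 4)^3 = x^3 + 12*x^2 + 48*x + 64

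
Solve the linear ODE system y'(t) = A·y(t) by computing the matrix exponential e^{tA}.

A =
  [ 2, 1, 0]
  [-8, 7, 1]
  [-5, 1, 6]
e^{tA} =
  [t^2*exp(5*t)/2 - 3*t*exp(5*t) + exp(5*t), -t^2*exp(5*t)/2 + t*exp(5*t), t^2*exp(5*t)/2]
  [3*t^2*exp(5*t)/2 - 8*t*exp(5*t), -3*t^2*exp(5*t)/2 + 2*t*exp(5*t) + exp(5*t), 3*t^2*exp(5*t)/2 + t*exp(5*t)]
  [t^2*exp(5*t) - 5*t*exp(5*t), -t^2*exp(5*t) + t*exp(5*t), t^2*exp(5*t) + t*exp(5*t) + exp(5*t)]

Strategy: write A = P · J · P⁻¹ where J is a Jordan canonical form, so e^{tA} = P · e^{tJ} · P⁻¹, and e^{tJ} can be computed block-by-block.

A has Jordan form
J =
  [5, 1, 0]
  [0, 5, 1]
  [0, 0, 5]
(up to reordering of blocks).

Per-block formulas:
  For a 3×3 Jordan block J_3(5): exp(t · J_3(5)) = e^(5t)·(I + t·N + (t^2/2)·N^2), where N is the 3×3 nilpotent shift.

After assembling e^{tJ} and conjugating by P, we get:

e^{tA} =
  [t^2*exp(5*t)/2 - 3*t*exp(5*t) + exp(5*t), -t^2*exp(5*t)/2 + t*exp(5*t), t^2*exp(5*t)/2]
  [3*t^2*exp(5*t)/2 - 8*t*exp(5*t), -3*t^2*exp(5*t)/2 + 2*t*exp(5*t) + exp(5*t), 3*t^2*exp(5*t)/2 + t*exp(5*t)]
  [t^2*exp(5*t) - 5*t*exp(5*t), -t^2*exp(5*t) + t*exp(5*t), t^2*exp(5*t) + t*exp(5*t) + exp(5*t)]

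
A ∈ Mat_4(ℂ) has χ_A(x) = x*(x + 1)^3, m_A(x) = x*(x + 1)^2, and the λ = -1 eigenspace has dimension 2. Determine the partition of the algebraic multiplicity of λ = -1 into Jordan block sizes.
Block sizes for λ = -1: [2, 1]

Step 1 — from the characteristic polynomial, algebraic multiplicity of λ = -1 is 3. From dim ker(A − (-1)·I) = 2, there are exactly 2 Jordan blocks for λ = -1.
Step 2 — from the minimal polynomial, the factor (x + 1)^2 tells us the largest block for λ = -1 has size 2.
Step 3 — with total size 3, 2 blocks, and largest block 2, the block sizes (in nonincreasing order) are [2, 1].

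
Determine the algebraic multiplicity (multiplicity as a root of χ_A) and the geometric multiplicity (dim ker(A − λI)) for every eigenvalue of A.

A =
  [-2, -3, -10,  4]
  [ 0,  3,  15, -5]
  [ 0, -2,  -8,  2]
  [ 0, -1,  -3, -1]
λ = -2: alg = 4, geom = 2

Step 1 — factor the characteristic polynomial to read off the algebraic multiplicities:
  χ_A(x) = (x + 2)^4

Step 2 — compute geometric multiplicities via the rank-nullity identity g(λ) = n − rank(A − λI):
  rank(A − (-2)·I) = 2, so dim ker(A − (-2)·I) = n − 2 = 2

Summary:
  λ = -2: algebraic multiplicity = 4, geometric multiplicity = 2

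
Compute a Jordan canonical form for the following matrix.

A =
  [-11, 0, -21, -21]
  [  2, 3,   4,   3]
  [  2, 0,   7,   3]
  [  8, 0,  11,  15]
J_1(3) ⊕ J_1(3) ⊕ J_2(4)

The characteristic polynomial is
  det(x·I − A) = x^4 - 14*x^3 + 73*x^2 - 168*x + 144 = (x - 4)^2*(x - 3)^2

Eigenvalues and multiplicities (the geometric multiplicity of λ is n − rank(A − λI), which equals the number of Jordan blocks for λ):
  λ = 3: algebraic multiplicity = 2, geometric multiplicity = 2
  λ = 4: algebraic multiplicity = 2, geometric multiplicity = 1

Determining the block sizes for each eigenvalue:
  λ = 3: gm = am = 2, so every block has size 1 → block sizes [1, 1]
  λ = 4: one block (gm = 1), so the single block has size am = 2 → block sizes [2]

Assembling the blocks gives a Jordan form
J =
  [3, 0, 0, 0]
  [0, 3, 0, 0]
  [0, 0, 4, 1]
  [0, 0, 0, 4]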